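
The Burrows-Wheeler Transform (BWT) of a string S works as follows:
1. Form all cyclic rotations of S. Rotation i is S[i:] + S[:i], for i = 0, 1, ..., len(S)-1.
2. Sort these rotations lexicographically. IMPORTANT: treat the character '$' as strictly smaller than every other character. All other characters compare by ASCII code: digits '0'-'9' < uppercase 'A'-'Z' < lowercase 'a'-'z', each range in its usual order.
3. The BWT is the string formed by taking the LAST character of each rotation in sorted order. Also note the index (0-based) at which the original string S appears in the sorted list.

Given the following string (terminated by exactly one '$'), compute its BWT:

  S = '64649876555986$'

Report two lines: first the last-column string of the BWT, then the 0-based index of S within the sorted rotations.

Answer: 6666558$4789954
7

Derivation:
All 15 rotations (rotation i = S[i:]+S[:i]):
  rot[0] = 64649876555986$
  rot[1] = 4649876555986$6
  rot[2] = 649876555986$64
  rot[3] = 49876555986$646
  rot[4] = 9876555986$6464
  rot[5] = 876555986$64649
  rot[6] = 76555986$646498
  rot[7] = 6555986$6464987
  rot[8] = 555986$64649876
  rot[9] = 55986$646498765
  rot[10] = 5986$6464987655
  rot[11] = 986$64649876555
  rot[12] = 86$646498765559
  rot[13] = 6$6464987655598
  rot[14] = $64649876555986
Sorted (with $ < everything):
  sorted[0] = $64649876555986  (last char: '6')
  sorted[1] = 4649876555986$6  (last char: '6')
  sorted[2] = 49876555986$646  (last char: '6')
  sorted[3] = 555986$64649876  (last char: '6')
  sorted[4] = 55986$646498765  (last char: '5')
  sorted[5] = 5986$6464987655  (last char: '5')
  sorted[6] = 6$6464987655598  (last char: '8')
  sorted[7] = 64649876555986$  (last char: '$')
  sorted[8] = 649876555986$64  (last char: '4')
  sorted[9] = 6555986$6464987  (last char: '7')
  sorted[10] = 76555986$646498  (last char: '8')
  sorted[11] = 86$646498765559  (last char: '9')
  sorted[12] = 876555986$64649  (last char: '9')
  sorted[13] = 986$64649876555  (last char: '5')
  sorted[14] = 9876555986$6464  (last char: '4')
Last column: 6666558$4789954
Original string S is at sorted index 7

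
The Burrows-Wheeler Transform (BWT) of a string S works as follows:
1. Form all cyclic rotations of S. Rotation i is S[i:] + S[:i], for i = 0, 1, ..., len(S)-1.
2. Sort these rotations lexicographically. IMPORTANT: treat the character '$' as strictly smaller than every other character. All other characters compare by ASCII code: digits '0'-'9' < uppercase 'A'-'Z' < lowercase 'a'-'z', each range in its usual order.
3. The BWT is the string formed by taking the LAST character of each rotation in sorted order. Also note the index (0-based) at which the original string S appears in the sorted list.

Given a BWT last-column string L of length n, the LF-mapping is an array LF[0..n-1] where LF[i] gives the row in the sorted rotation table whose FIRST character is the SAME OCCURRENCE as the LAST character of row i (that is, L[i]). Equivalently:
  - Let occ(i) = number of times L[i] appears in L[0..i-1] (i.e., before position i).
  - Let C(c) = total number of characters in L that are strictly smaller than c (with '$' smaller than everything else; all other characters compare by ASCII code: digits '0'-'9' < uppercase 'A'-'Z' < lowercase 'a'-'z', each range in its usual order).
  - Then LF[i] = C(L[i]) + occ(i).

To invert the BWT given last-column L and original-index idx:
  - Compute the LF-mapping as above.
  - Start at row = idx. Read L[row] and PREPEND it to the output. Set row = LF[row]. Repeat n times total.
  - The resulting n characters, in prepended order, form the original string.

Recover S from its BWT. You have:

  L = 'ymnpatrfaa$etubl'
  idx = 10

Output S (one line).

Answer: panamabutterfly$

Derivation:
LF mapping: 15 8 9 10 1 12 11 6 2 3 0 5 13 14 4 7
Walk LF starting at row 10, prepending L[row]:
  step 1: row=10, L[10]='$', prepend. Next row=LF[10]=0
  step 2: row=0, L[0]='y', prepend. Next row=LF[0]=15
  step 3: row=15, L[15]='l', prepend. Next row=LF[15]=7
  step 4: row=7, L[7]='f', prepend. Next row=LF[7]=6
  step 5: row=6, L[6]='r', prepend. Next row=LF[6]=11
  step 6: row=11, L[11]='e', prepend. Next row=LF[11]=5
  step 7: row=5, L[5]='t', prepend. Next row=LF[5]=12
  step 8: row=12, L[12]='t', prepend. Next row=LF[12]=13
  step 9: row=13, L[13]='u', prepend. Next row=LF[13]=14
  step 10: row=14, L[14]='b', prepend. Next row=LF[14]=4
  step 11: row=4, L[4]='a', prepend. Next row=LF[4]=1
  step 12: row=1, L[1]='m', prepend. Next row=LF[1]=8
  step 13: row=8, L[8]='a', prepend. Next row=LF[8]=2
  step 14: row=2, L[2]='n', prepend. Next row=LF[2]=9
  step 15: row=9, L[9]='a', prepend. Next row=LF[9]=3
  step 16: row=3, L[3]='p', prepend. Next row=LF[3]=10
Reversed output: panamabutterfly$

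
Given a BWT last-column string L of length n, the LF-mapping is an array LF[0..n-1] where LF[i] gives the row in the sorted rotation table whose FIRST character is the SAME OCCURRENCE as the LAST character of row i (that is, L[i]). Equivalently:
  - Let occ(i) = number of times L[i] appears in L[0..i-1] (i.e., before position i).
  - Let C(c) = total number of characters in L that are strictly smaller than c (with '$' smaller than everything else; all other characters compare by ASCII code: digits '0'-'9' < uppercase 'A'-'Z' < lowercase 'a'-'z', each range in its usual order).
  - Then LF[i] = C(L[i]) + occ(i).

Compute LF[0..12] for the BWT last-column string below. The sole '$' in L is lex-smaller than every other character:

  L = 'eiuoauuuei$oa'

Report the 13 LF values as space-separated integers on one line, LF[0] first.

Answer: 3 5 9 7 1 10 11 12 4 6 0 8 2

Derivation:
Char counts: '$':1, 'a':2, 'e':2, 'i':2, 'o':2, 'u':4
C (first-col start): C('$')=0, C('a')=1, C('e')=3, C('i')=5, C('o')=7, C('u')=9
L[0]='e': occ=0, LF[0]=C('e')+0=3+0=3
L[1]='i': occ=0, LF[1]=C('i')+0=5+0=5
L[2]='u': occ=0, LF[2]=C('u')+0=9+0=9
L[3]='o': occ=0, LF[3]=C('o')+0=7+0=7
L[4]='a': occ=0, LF[4]=C('a')+0=1+0=1
L[5]='u': occ=1, LF[5]=C('u')+1=9+1=10
L[6]='u': occ=2, LF[6]=C('u')+2=9+2=11
L[7]='u': occ=3, LF[7]=C('u')+3=9+3=12
L[8]='e': occ=1, LF[8]=C('e')+1=3+1=4
L[9]='i': occ=1, LF[9]=C('i')+1=5+1=6
L[10]='$': occ=0, LF[10]=C('$')+0=0+0=0
L[11]='o': occ=1, LF[11]=C('o')+1=7+1=8
L[12]='a': occ=1, LF[12]=C('a')+1=1+1=2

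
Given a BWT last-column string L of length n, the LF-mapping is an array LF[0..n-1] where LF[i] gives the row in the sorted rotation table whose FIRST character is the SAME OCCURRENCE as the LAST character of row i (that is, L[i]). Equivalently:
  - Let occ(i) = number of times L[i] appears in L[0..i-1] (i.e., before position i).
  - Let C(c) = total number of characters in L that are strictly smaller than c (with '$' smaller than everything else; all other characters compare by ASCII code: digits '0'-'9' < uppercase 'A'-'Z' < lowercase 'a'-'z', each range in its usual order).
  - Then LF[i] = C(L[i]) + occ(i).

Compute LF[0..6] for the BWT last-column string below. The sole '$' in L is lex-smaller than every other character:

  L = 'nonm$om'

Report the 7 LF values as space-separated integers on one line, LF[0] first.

Char counts: '$':1, 'm':2, 'n':2, 'o':2
C (first-col start): C('$')=0, C('m')=1, C('n')=3, C('o')=5
L[0]='n': occ=0, LF[0]=C('n')+0=3+0=3
L[1]='o': occ=0, LF[1]=C('o')+0=5+0=5
L[2]='n': occ=1, LF[2]=C('n')+1=3+1=4
L[3]='m': occ=0, LF[3]=C('m')+0=1+0=1
L[4]='$': occ=0, LF[4]=C('$')+0=0+0=0
L[5]='o': occ=1, LF[5]=C('o')+1=5+1=6
L[6]='m': occ=1, LF[6]=C('m')+1=1+1=2

Answer: 3 5 4 1 0 6 2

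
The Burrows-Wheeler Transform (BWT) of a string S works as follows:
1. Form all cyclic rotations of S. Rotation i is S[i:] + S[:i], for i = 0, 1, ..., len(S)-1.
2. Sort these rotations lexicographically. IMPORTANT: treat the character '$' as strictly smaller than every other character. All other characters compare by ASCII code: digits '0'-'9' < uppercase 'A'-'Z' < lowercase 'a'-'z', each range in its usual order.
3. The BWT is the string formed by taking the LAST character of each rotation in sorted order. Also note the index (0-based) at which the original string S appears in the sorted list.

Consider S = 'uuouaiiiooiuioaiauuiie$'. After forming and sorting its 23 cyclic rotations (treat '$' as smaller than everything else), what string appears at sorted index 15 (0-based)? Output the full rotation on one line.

All 23 rotations (rotation i = S[i:]+S[:i]):
  rot[0] = uuouaiiiooiuioaiauuiie$
  rot[1] = uouaiiiooiuioaiauuiie$u
  rot[2] = ouaiiiooiuioaiauuiie$uu
  rot[3] = uaiiiooiuioaiauuiie$uuo
  rot[4] = aiiiooiuioaiauuiie$uuou
  rot[5] = iiiooiuioaiauuiie$uuoua
  rot[6] = iiooiuioaiauuiie$uuouai
  rot[7] = iooiuioaiauuiie$uuouaii
  rot[8] = ooiuioaiauuiie$uuouaiii
  rot[9] = oiuioaiauuiie$uuouaiiio
  rot[10] = iuioaiauuiie$uuouaiiioo
  rot[11] = uioaiauuiie$uuouaiiiooi
  rot[12] = ioaiauuiie$uuouaiiiooiu
  rot[13] = oaiauuiie$uuouaiiiooiui
  rot[14] = aiauuiie$uuouaiiiooiuio
  rot[15] = iauuiie$uuouaiiiooiuioa
  rot[16] = auuiie$uuouaiiiooiuioai
  rot[17] = uuiie$uuouaiiiooiuioaia
  rot[18] = uiie$uuouaiiiooiuioaiau
  rot[19] = iie$uuouaiiiooiuioaiauu
  rot[20] = ie$uuouaiiiooiuioaiauui
  rot[21] = e$uuouaiiiooiuioaiauuii
  rot[22] = $uuouaiiiooiuioaiauuiie
Sorted (with $ < everything):
  sorted[0] = $uuouaiiiooiuioaiauuiie
  sorted[1] = aiauuiie$uuouaiiiooiuio
  sorted[2] = aiiiooiuioaiauuiie$uuou
  sorted[3] = auuiie$uuouaiiiooiuioai
  sorted[4] = e$uuouaiiiooiuioaiauuii
  sorted[5] = iauuiie$uuouaiiiooiuioa
  sorted[6] = ie$uuouaiiiooiuioaiauui
  sorted[7] = iie$uuouaiiiooiuioaiauu
  sorted[8] = iiiooiuioaiauuiie$uuoua
  sorted[9] = iiooiuioaiauuiie$uuouai
  sorted[10] = ioaiauuiie$uuouaiiiooiu
  sorted[11] = iooiuioaiauuiie$uuouaii
  sorted[12] = iuioaiauuiie$uuouaiiioo
  sorted[13] = oaiauuiie$uuouaiiiooiui
  sorted[14] = oiuioaiauuiie$uuouaiiio
  sorted[15] = ooiuioaiauuiie$uuouaiii
  sorted[16] = ouaiiiooiuioaiauuiie$uu
  sorted[17] = uaiiiooiuioaiauuiie$uuo
  sorted[18] = uiie$uuouaiiiooiuioaiau
  sorted[19] = uioaiauuiie$uuouaiiiooi
  sorted[20] = uouaiiiooiuioaiauuiie$u
  sorted[21] = uuiie$uuouaiiiooiuioaia
  sorted[22] = uuouaiiiooiuioaiauuiie$
sorted[15] = ooiuioaiauuiie$uuouaiii

Answer: ooiuioaiauuiie$uuouaiii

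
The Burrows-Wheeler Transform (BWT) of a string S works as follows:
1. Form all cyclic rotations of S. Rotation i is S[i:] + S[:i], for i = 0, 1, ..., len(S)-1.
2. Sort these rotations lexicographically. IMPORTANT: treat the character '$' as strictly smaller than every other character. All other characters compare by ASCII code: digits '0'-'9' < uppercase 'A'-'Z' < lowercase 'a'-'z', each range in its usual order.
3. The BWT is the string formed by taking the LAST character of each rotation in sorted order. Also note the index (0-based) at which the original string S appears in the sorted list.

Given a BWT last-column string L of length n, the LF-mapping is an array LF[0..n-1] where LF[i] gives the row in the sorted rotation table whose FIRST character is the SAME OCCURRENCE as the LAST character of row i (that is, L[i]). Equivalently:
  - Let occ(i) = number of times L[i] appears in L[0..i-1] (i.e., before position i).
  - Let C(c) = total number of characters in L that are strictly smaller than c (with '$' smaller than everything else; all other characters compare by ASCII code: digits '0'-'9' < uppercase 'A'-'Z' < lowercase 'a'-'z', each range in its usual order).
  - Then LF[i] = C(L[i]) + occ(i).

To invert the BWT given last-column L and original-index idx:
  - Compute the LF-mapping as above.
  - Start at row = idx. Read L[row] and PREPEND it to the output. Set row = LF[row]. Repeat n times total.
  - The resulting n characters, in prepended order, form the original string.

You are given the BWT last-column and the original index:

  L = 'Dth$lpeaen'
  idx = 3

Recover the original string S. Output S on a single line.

LF mapping: 1 9 5 0 6 8 3 2 4 7
Walk LF starting at row 3, prepending L[row]:
  step 1: row=3, L[3]='$', prepend. Next row=LF[3]=0
  step 2: row=0, L[0]='D', prepend. Next row=LF[0]=1
  step 3: row=1, L[1]='t', prepend. Next row=LF[1]=9
  step 4: row=9, L[9]='n', prepend. Next row=LF[9]=7
  step 5: row=7, L[7]='a', prepend. Next row=LF[7]=2
  step 6: row=2, L[2]='h', prepend. Next row=LF[2]=5
  step 7: row=5, L[5]='p', prepend. Next row=LF[5]=8
  step 8: row=8, L[8]='e', prepend. Next row=LF[8]=4
  step 9: row=4, L[4]='l', prepend. Next row=LF[4]=6
  step 10: row=6, L[6]='e', prepend. Next row=LF[6]=3
Reversed output: elephantD$

Answer: elephantD$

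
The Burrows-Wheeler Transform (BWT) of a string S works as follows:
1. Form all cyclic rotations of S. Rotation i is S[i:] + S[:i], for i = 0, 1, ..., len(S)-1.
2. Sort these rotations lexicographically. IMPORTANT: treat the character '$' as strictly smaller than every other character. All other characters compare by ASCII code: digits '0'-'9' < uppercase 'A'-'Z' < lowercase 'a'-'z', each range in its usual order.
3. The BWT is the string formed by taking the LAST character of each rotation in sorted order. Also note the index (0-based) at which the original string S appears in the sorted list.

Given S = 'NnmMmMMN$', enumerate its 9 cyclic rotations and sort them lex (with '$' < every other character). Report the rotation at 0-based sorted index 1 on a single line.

All 9 rotations (rotation i = S[i:]+S[:i]):
  rot[0] = NnmMmMMN$
  rot[1] = nmMmMMN$N
  rot[2] = mMmMMN$Nn
  rot[3] = MmMMN$Nnm
  rot[4] = mMMN$NnmM
  rot[5] = MMN$NnmMm
  rot[6] = MN$NnmMmM
  rot[7] = N$NnmMmMM
  rot[8] = $NnmMmMMN
Sorted (with $ < everything):
  sorted[0] = $NnmMmMMN
  sorted[1] = MMN$NnmMm
  sorted[2] = MN$NnmMmM
  sorted[3] = MmMMN$Nnm
  sorted[4] = N$NnmMmMM
  sorted[5] = NnmMmMMN$
  sorted[6] = mMMN$NnmM
  sorted[7] = mMmMMN$Nn
  sorted[8] = nmMmMMN$N
sorted[1] = MMN$NnmMm

Answer: MMN$NnmMm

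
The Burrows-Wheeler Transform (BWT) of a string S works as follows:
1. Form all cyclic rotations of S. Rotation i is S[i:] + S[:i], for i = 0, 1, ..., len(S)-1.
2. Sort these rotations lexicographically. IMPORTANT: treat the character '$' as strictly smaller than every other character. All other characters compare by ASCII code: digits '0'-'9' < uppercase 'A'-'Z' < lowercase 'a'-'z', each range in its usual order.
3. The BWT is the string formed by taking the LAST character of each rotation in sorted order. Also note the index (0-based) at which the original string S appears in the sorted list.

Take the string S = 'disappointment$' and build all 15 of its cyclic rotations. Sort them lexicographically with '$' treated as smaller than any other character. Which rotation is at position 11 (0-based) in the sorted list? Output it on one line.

Answer: ppointment$disa

Derivation:
All 15 rotations (rotation i = S[i:]+S[:i]):
  rot[0] = disappointment$
  rot[1] = isappointment$d
  rot[2] = sappointment$di
  rot[3] = appointment$dis
  rot[4] = ppointment$disa
  rot[5] = pointment$disap
  rot[6] = ointment$disapp
  rot[7] = intment$disappo
  rot[8] = ntment$disappoi
  rot[9] = tment$disappoin
  rot[10] = ment$disappoint
  rot[11] = ent$disappointm
  rot[12] = nt$disappointme
  rot[13] = t$disappointmen
  rot[14] = $disappointment
Sorted (with $ < everything):
  sorted[0] = $disappointment
  sorted[1] = appointment$dis
  sorted[2] = disappointment$
  sorted[3] = ent$disappointm
  sorted[4] = intment$disappo
  sorted[5] = isappointment$d
  sorted[6] = ment$disappoint
  sorted[7] = nt$disappointme
  sorted[8] = ntment$disappoi
  sorted[9] = ointment$disapp
  sorted[10] = pointment$disap
  sorted[11] = ppointment$disa
  sorted[12] = sappointment$di
  sorted[13] = t$disappointmen
  sorted[14] = tment$disappoin
sorted[11] = ppointment$disa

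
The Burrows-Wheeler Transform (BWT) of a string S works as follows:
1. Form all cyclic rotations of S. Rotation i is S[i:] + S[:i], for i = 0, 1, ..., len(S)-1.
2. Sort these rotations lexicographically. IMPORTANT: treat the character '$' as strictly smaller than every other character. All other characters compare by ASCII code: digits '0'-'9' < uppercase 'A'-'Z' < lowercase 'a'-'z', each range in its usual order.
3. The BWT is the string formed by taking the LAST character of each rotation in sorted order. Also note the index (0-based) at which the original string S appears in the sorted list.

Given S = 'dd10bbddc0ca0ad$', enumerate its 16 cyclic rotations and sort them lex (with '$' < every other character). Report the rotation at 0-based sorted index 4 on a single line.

Answer: 10bbddc0ca0ad$dd

Derivation:
All 16 rotations (rotation i = S[i:]+S[:i]):
  rot[0] = dd10bbddc0ca0ad$
  rot[1] = d10bbddc0ca0ad$d
  rot[2] = 10bbddc0ca0ad$dd
  rot[3] = 0bbddc0ca0ad$dd1
  rot[4] = bbddc0ca0ad$dd10
  rot[5] = bddc0ca0ad$dd10b
  rot[6] = ddc0ca0ad$dd10bb
  rot[7] = dc0ca0ad$dd10bbd
  rot[8] = c0ca0ad$dd10bbdd
  rot[9] = 0ca0ad$dd10bbddc
  rot[10] = ca0ad$dd10bbddc0
  rot[11] = a0ad$dd10bbddc0c
  rot[12] = 0ad$dd10bbddc0ca
  rot[13] = ad$dd10bbddc0ca0
  rot[14] = d$dd10bbddc0ca0a
  rot[15] = $dd10bbddc0ca0ad
Sorted (with $ < everything):
  sorted[0] = $dd10bbddc0ca0ad
  sorted[1] = 0ad$dd10bbddc0ca
  sorted[2] = 0bbddc0ca0ad$dd1
  sorted[3] = 0ca0ad$dd10bbddc
  sorted[4] = 10bbddc0ca0ad$dd
  sorted[5] = a0ad$dd10bbddc0c
  sorted[6] = ad$dd10bbddc0ca0
  sorted[7] = bbddc0ca0ad$dd10
  sorted[8] = bddc0ca0ad$dd10b
  sorted[9] = c0ca0ad$dd10bbdd
  sorted[10] = ca0ad$dd10bbddc0
  sorted[11] = d$dd10bbddc0ca0a
  sorted[12] = d10bbddc0ca0ad$d
  sorted[13] = dc0ca0ad$dd10bbd
  sorted[14] = dd10bbddc0ca0ad$
  sorted[15] = ddc0ca0ad$dd10bb
sorted[4] = 10bbddc0ca0ad$dd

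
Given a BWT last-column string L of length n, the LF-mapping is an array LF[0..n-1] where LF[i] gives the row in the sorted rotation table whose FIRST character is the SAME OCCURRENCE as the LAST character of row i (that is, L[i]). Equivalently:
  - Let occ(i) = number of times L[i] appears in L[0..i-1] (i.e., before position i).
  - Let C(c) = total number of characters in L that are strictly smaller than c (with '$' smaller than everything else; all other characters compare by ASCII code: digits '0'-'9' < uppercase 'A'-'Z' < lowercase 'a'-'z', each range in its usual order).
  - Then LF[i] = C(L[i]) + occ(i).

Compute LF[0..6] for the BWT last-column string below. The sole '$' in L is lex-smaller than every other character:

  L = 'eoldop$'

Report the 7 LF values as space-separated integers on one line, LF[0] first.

Char counts: '$':1, 'd':1, 'e':1, 'l':1, 'o':2, 'p':1
C (first-col start): C('$')=0, C('d')=1, C('e')=2, C('l')=3, C('o')=4, C('p')=6
L[0]='e': occ=0, LF[0]=C('e')+0=2+0=2
L[1]='o': occ=0, LF[1]=C('o')+0=4+0=4
L[2]='l': occ=0, LF[2]=C('l')+0=3+0=3
L[3]='d': occ=0, LF[3]=C('d')+0=1+0=1
L[4]='o': occ=1, LF[4]=C('o')+1=4+1=5
L[5]='p': occ=0, LF[5]=C('p')+0=6+0=6
L[6]='$': occ=0, LF[6]=C('$')+0=0+0=0

Answer: 2 4 3 1 5 6 0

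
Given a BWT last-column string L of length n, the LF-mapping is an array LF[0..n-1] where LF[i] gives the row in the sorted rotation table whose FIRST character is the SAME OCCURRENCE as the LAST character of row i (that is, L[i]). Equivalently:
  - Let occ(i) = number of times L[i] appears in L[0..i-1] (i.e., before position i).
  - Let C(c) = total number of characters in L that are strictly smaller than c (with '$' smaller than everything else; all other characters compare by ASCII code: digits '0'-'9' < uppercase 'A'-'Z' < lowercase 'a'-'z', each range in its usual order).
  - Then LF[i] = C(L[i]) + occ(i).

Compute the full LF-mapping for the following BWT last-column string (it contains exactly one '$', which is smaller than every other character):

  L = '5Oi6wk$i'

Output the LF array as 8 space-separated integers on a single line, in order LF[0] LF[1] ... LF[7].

Answer: 1 3 4 2 7 6 0 5

Derivation:
Char counts: '$':1, '5':1, '6':1, 'O':1, 'i':2, 'k':1, 'w':1
C (first-col start): C('$')=0, C('5')=1, C('6')=2, C('O')=3, C('i')=4, C('k')=6, C('w')=7
L[0]='5': occ=0, LF[0]=C('5')+0=1+0=1
L[1]='O': occ=0, LF[1]=C('O')+0=3+0=3
L[2]='i': occ=0, LF[2]=C('i')+0=4+0=4
L[3]='6': occ=0, LF[3]=C('6')+0=2+0=2
L[4]='w': occ=0, LF[4]=C('w')+0=7+0=7
L[5]='k': occ=0, LF[5]=C('k')+0=6+0=6
L[6]='$': occ=0, LF[6]=C('$')+0=0+0=0
L[7]='i': occ=1, LF[7]=C('i')+1=4+1=5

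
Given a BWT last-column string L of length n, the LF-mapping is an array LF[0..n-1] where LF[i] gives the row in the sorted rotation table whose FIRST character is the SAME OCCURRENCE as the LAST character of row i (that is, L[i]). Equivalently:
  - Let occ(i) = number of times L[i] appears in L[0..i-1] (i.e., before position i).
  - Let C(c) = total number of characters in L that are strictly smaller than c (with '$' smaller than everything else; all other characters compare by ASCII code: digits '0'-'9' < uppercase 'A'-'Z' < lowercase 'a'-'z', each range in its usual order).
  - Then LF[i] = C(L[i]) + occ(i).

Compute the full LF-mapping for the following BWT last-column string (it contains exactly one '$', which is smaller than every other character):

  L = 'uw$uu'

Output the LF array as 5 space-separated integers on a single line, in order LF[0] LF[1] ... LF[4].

Answer: 1 4 0 2 3

Derivation:
Char counts: '$':1, 'u':3, 'w':1
C (first-col start): C('$')=0, C('u')=1, C('w')=4
L[0]='u': occ=0, LF[0]=C('u')+0=1+0=1
L[1]='w': occ=0, LF[1]=C('w')+0=4+0=4
L[2]='$': occ=0, LF[2]=C('$')+0=0+0=0
L[3]='u': occ=1, LF[3]=C('u')+1=1+1=2
L[4]='u': occ=2, LF[4]=C('u')+2=1+2=3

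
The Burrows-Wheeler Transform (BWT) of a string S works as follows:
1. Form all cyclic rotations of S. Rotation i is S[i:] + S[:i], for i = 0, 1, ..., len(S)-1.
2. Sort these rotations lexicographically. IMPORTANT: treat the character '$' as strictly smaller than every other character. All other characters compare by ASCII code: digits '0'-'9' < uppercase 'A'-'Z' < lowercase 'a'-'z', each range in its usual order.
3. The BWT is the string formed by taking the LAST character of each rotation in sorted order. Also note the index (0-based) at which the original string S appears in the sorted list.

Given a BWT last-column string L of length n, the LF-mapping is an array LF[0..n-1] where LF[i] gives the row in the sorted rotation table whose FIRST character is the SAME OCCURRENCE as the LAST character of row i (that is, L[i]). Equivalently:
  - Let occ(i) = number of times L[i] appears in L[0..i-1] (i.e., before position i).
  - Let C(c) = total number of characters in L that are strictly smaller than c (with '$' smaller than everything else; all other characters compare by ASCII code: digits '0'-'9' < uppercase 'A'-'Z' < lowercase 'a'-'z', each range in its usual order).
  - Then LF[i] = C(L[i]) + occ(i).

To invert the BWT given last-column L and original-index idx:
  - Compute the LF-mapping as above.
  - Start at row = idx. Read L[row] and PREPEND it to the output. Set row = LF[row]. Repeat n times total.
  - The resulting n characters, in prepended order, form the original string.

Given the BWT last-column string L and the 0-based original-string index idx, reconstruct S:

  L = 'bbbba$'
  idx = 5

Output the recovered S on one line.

Answer: bbabb$

Derivation:
LF mapping: 2 3 4 5 1 0
Walk LF starting at row 5, prepending L[row]:
  step 1: row=5, L[5]='$', prepend. Next row=LF[5]=0
  step 2: row=0, L[0]='b', prepend. Next row=LF[0]=2
  step 3: row=2, L[2]='b', prepend. Next row=LF[2]=4
  step 4: row=4, L[4]='a', prepend. Next row=LF[4]=1
  step 5: row=1, L[1]='b', prepend. Next row=LF[1]=3
  step 6: row=3, L[3]='b', prepend. Next row=LF[3]=5
Reversed output: bbabb$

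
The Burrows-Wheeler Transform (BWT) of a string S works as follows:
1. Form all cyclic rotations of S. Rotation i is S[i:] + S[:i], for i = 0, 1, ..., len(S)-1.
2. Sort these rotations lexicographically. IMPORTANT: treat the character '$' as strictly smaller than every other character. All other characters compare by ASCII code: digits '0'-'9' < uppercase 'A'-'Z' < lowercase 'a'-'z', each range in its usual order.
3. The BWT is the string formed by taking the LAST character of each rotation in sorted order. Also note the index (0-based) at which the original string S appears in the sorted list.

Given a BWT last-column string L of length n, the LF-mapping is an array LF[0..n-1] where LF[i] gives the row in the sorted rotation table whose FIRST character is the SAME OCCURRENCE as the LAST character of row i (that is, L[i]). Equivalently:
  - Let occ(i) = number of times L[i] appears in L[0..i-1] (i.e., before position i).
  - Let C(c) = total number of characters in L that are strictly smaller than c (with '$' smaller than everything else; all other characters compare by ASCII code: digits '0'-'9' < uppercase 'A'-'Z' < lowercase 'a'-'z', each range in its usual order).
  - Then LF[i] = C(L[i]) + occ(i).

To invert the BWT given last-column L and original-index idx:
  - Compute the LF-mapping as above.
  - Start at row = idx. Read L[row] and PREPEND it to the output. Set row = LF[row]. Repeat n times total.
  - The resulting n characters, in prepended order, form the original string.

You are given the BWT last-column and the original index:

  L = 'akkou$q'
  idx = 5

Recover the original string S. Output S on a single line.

LF mapping: 1 2 3 4 6 0 5
Walk LF starting at row 5, prepending L[row]:
  step 1: row=5, L[5]='$', prepend. Next row=LF[5]=0
  step 2: row=0, L[0]='a', prepend. Next row=LF[0]=1
  step 3: row=1, L[1]='k', prepend. Next row=LF[1]=2
  step 4: row=2, L[2]='k', prepend. Next row=LF[2]=3
  step 5: row=3, L[3]='o', prepend. Next row=LF[3]=4
  step 6: row=4, L[4]='u', prepend. Next row=LF[4]=6
  step 7: row=6, L[6]='q', prepend. Next row=LF[6]=5
Reversed output: quokka$

Answer: quokka$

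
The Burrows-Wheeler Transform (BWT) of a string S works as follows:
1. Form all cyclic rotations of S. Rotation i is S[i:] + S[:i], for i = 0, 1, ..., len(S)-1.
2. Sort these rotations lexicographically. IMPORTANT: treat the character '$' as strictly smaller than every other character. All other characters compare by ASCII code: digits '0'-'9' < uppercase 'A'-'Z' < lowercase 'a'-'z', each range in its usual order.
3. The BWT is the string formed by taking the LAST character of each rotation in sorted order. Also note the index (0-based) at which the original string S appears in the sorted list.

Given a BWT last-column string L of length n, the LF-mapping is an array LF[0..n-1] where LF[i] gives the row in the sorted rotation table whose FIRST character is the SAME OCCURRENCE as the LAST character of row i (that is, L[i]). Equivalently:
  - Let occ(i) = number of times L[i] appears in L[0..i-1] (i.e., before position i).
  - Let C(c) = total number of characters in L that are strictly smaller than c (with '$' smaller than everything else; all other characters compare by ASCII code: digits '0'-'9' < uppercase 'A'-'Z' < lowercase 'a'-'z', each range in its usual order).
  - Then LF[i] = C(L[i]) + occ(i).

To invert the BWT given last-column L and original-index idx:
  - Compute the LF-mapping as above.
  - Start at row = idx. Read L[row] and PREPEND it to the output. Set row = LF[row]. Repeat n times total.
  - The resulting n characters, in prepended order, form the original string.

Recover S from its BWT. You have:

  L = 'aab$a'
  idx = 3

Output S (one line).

LF mapping: 1 2 4 0 3
Walk LF starting at row 3, prepending L[row]:
  step 1: row=3, L[3]='$', prepend. Next row=LF[3]=0
  step 2: row=0, L[0]='a', prepend. Next row=LF[0]=1
  step 3: row=1, L[1]='a', prepend. Next row=LF[1]=2
  step 4: row=2, L[2]='b', prepend. Next row=LF[2]=4
  step 5: row=4, L[4]='a', prepend. Next row=LF[4]=3
Reversed output: abaa$

Answer: abaa$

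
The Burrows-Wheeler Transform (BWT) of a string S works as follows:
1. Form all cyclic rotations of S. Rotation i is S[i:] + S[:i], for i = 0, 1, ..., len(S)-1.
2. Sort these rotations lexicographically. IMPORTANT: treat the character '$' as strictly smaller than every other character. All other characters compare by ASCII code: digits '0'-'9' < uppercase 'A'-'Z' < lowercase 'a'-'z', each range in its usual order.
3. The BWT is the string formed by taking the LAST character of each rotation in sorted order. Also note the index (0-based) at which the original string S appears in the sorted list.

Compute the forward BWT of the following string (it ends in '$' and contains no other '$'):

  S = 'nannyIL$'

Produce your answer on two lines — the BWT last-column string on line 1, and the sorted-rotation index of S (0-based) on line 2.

Answer: LyIn$ann
4

Derivation:
All 8 rotations (rotation i = S[i:]+S[:i]):
  rot[0] = nannyIL$
  rot[1] = annyIL$n
  rot[2] = nnyIL$na
  rot[3] = nyIL$nan
  rot[4] = yIL$nann
  rot[5] = IL$nanny
  rot[6] = L$nannyI
  rot[7] = $nannyIL
Sorted (with $ < everything):
  sorted[0] = $nannyIL  (last char: 'L')
  sorted[1] = IL$nanny  (last char: 'y')
  sorted[2] = L$nannyI  (last char: 'I')
  sorted[3] = annyIL$n  (last char: 'n')
  sorted[4] = nannyIL$  (last char: '$')
  sorted[5] = nnyIL$na  (last char: 'a')
  sorted[6] = nyIL$nan  (last char: 'n')
  sorted[7] = yIL$nann  (last char: 'n')
Last column: LyIn$ann
Original string S is at sorted index 4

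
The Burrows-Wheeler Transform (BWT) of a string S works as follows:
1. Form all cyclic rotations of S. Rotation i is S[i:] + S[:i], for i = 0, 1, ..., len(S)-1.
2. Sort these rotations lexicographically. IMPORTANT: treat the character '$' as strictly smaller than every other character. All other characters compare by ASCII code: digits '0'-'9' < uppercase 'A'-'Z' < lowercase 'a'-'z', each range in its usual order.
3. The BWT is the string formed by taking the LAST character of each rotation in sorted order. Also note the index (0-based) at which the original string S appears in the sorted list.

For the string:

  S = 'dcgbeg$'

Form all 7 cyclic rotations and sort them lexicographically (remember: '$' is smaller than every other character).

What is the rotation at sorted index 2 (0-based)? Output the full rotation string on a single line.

All 7 rotations (rotation i = S[i:]+S[:i]):
  rot[0] = dcgbeg$
  rot[1] = cgbeg$d
  rot[2] = gbeg$dc
  rot[3] = beg$dcg
  rot[4] = eg$dcgb
  rot[5] = g$dcgbe
  rot[6] = $dcgbeg
Sorted (with $ < everything):
  sorted[0] = $dcgbeg
  sorted[1] = beg$dcg
  sorted[2] = cgbeg$d
  sorted[3] = dcgbeg$
  sorted[4] = eg$dcgb
  sorted[5] = g$dcgbe
  sorted[6] = gbeg$dc
sorted[2] = cgbeg$d

Answer: cgbeg$d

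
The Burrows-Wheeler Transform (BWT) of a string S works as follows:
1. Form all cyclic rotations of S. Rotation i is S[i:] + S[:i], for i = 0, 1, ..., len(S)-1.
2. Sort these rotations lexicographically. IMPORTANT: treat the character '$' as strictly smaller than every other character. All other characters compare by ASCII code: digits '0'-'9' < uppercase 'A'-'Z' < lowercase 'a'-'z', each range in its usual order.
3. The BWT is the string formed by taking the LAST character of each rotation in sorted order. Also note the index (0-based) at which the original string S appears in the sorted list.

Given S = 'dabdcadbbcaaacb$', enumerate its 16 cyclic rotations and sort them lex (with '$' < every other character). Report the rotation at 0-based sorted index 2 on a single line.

All 16 rotations (rotation i = S[i:]+S[:i]):
  rot[0] = dabdcadbbcaaacb$
  rot[1] = abdcadbbcaaacb$d
  rot[2] = bdcadbbcaaacb$da
  rot[3] = dcadbbcaaacb$dab
  rot[4] = cadbbcaaacb$dabd
  rot[5] = adbbcaaacb$dabdc
  rot[6] = dbbcaaacb$dabdca
  rot[7] = bbcaaacb$dabdcad
  rot[8] = bcaaacb$dabdcadb
  rot[9] = caaacb$dabdcadbb
  rot[10] = aaacb$dabdcadbbc
  rot[11] = aacb$dabdcadbbca
  rot[12] = acb$dabdcadbbcaa
  rot[13] = cb$dabdcadbbcaaa
  rot[14] = b$dabdcadbbcaaac
  rot[15] = $dabdcadbbcaaacb
Sorted (with $ < everything):
  sorted[0] = $dabdcadbbcaaacb
  sorted[1] = aaacb$dabdcadbbc
  sorted[2] = aacb$dabdcadbbca
  sorted[3] = abdcadbbcaaacb$d
  sorted[4] = acb$dabdcadbbcaa
  sorted[5] = adbbcaaacb$dabdc
  sorted[6] = b$dabdcadbbcaaac
  sorted[7] = bbcaaacb$dabdcad
  sorted[8] = bcaaacb$dabdcadb
  sorted[9] = bdcadbbcaaacb$da
  sorted[10] = caaacb$dabdcadbb
  sorted[11] = cadbbcaaacb$dabd
  sorted[12] = cb$dabdcadbbcaaa
  sorted[13] = dabdcadbbcaaacb$
  sorted[14] = dbbcaaacb$dabdca
  sorted[15] = dcadbbcaaacb$dab
sorted[2] = aacb$dabdcadbbca

Answer: aacb$dabdcadbbca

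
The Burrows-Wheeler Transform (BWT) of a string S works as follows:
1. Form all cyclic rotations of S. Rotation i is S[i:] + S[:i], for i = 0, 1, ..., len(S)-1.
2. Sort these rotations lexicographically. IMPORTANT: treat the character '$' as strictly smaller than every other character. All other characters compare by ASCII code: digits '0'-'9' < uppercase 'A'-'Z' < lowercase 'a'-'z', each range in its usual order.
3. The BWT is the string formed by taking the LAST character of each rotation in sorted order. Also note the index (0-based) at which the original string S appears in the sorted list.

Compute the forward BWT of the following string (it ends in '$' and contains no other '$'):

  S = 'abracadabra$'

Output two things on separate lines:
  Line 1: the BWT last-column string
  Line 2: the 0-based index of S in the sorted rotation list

Answer: ard$rcaaaabb
3

Derivation:
All 12 rotations (rotation i = S[i:]+S[:i]):
  rot[0] = abracadabra$
  rot[1] = bracadabra$a
  rot[2] = racadabra$ab
  rot[3] = acadabra$abr
  rot[4] = cadabra$abra
  rot[5] = adabra$abrac
  rot[6] = dabra$abraca
  rot[7] = abra$abracad
  rot[8] = bra$abracada
  rot[9] = ra$abracadab
  rot[10] = a$abracadabr
  rot[11] = $abracadabra
Sorted (with $ < everything):
  sorted[0] = $abracadabra  (last char: 'a')
  sorted[1] = a$abracadabr  (last char: 'r')
  sorted[2] = abra$abracad  (last char: 'd')
  sorted[3] = abracadabra$  (last char: '$')
  sorted[4] = acadabra$abr  (last char: 'r')
  sorted[5] = adabra$abrac  (last char: 'c')
  sorted[6] = bra$abracada  (last char: 'a')
  sorted[7] = bracadabra$a  (last char: 'a')
  sorted[8] = cadabra$abra  (last char: 'a')
  sorted[9] = dabra$abraca  (last char: 'a')
  sorted[10] = ra$abracadab  (last char: 'b')
  sorted[11] = racadabra$ab  (last char: 'b')
Last column: ard$rcaaaabb
Original string S is at sorted index 3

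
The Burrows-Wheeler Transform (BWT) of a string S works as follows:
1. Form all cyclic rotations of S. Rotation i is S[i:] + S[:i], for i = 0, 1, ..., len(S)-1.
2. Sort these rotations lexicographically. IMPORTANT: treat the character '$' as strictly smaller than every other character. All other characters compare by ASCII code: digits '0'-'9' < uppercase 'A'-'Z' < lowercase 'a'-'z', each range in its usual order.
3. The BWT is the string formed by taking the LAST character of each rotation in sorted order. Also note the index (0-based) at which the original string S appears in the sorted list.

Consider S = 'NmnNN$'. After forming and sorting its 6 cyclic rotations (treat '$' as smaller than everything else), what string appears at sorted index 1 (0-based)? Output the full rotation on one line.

Answer: N$NmnN

Derivation:
All 6 rotations (rotation i = S[i:]+S[:i]):
  rot[0] = NmnNN$
  rot[1] = mnNN$N
  rot[2] = nNN$Nm
  rot[3] = NN$Nmn
  rot[4] = N$NmnN
  rot[5] = $NmnNN
Sorted (with $ < everything):
  sorted[0] = $NmnNN
  sorted[1] = N$NmnN
  sorted[2] = NN$Nmn
  sorted[3] = NmnNN$
  sorted[4] = mnNN$N
  sorted[5] = nNN$Nm
sorted[1] = N$NmnN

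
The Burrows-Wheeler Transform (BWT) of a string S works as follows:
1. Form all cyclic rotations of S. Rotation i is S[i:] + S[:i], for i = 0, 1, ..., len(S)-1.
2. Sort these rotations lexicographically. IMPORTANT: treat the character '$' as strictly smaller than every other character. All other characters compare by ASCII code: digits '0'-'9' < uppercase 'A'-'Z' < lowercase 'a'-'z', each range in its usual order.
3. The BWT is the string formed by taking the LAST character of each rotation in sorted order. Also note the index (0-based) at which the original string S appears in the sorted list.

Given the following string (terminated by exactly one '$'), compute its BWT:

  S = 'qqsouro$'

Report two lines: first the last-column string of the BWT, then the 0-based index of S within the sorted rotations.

Answer: ors$quqo
3

Derivation:
All 8 rotations (rotation i = S[i:]+S[:i]):
  rot[0] = qqsouro$
  rot[1] = qsouro$q
  rot[2] = souro$qq
  rot[3] = ouro$qqs
  rot[4] = uro$qqso
  rot[5] = ro$qqsou
  rot[6] = o$qqsour
  rot[7] = $qqsouro
Sorted (with $ < everything):
  sorted[0] = $qqsouro  (last char: 'o')
  sorted[1] = o$qqsour  (last char: 'r')
  sorted[2] = ouro$qqs  (last char: 's')
  sorted[3] = qqsouro$  (last char: '$')
  sorted[4] = qsouro$q  (last char: 'q')
  sorted[5] = ro$qqsou  (last char: 'u')
  sorted[6] = souro$qq  (last char: 'q')
  sorted[7] = uro$qqso  (last char: 'o')
Last column: ors$quqo
Original string S is at sorted index 3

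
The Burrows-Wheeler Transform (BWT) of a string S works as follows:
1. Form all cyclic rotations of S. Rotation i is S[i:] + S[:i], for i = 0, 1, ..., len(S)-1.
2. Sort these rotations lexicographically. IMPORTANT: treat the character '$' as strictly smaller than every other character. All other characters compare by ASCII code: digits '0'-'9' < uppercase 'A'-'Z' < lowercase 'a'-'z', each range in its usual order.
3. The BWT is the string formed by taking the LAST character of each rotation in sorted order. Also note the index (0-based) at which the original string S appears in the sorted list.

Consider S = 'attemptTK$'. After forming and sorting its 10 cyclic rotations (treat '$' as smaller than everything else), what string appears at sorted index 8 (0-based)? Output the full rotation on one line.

All 10 rotations (rotation i = S[i:]+S[:i]):
  rot[0] = attemptTK$
  rot[1] = ttemptTK$a
  rot[2] = temptTK$at
  rot[3] = emptTK$att
  rot[4] = mptTK$atte
  rot[5] = ptTK$attem
  rot[6] = tTK$attemp
  rot[7] = TK$attempt
  rot[8] = K$attemptT
  rot[9] = $attemptTK
Sorted (with $ < everything):
  sorted[0] = $attemptTK
  sorted[1] = K$attemptT
  sorted[2] = TK$attempt
  sorted[3] = attemptTK$
  sorted[4] = emptTK$att
  sorted[5] = mptTK$atte
  sorted[6] = ptTK$attem
  sorted[7] = tTK$attemp
  sorted[8] = temptTK$at
  sorted[9] = ttemptTK$a
sorted[8] = temptTK$at

Answer: temptTK$at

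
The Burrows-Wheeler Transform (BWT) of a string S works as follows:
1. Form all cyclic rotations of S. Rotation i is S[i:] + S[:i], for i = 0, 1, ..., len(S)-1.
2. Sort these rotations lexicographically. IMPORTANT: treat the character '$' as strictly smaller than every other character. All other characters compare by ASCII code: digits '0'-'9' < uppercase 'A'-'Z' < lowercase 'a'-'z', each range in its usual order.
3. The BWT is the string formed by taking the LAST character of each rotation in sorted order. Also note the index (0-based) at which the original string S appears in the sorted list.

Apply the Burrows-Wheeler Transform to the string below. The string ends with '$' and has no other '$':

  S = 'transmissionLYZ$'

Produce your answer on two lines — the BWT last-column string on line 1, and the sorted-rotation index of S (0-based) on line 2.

Answer: ZnLYrsmsoaitsni$
15

Derivation:
All 16 rotations (rotation i = S[i:]+S[:i]):
  rot[0] = transmissionLYZ$
  rot[1] = ransmissionLYZ$t
  rot[2] = ansmissionLYZ$tr
  rot[3] = nsmissionLYZ$tra
  rot[4] = smissionLYZ$tran
  rot[5] = missionLYZ$trans
  rot[6] = issionLYZ$transm
  rot[7] = ssionLYZ$transmi
  rot[8] = sionLYZ$transmis
  rot[9] = ionLYZ$transmiss
  rot[10] = onLYZ$transmissi
  rot[11] = nLYZ$transmissio
  rot[12] = LYZ$transmission
  rot[13] = YZ$transmissionL
  rot[14] = Z$transmissionLY
  rot[15] = $transmissionLYZ
Sorted (with $ < everything):
  sorted[0] = $transmissionLYZ  (last char: 'Z')
  sorted[1] = LYZ$transmission  (last char: 'n')
  sorted[2] = YZ$transmissionL  (last char: 'L')
  sorted[3] = Z$transmissionLY  (last char: 'Y')
  sorted[4] = ansmissionLYZ$tr  (last char: 'r')
  sorted[5] = ionLYZ$transmiss  (last char: 's')
  sorted[6] = issionLYZ$transm  (last char: 'm')
  sorted[7] = missionLYZ$trans  (last char: 's')
  sorted[8] = nLYZ$transmissio  (last char: 'o')
  sorted[9] = nsmissionLYZ$tra  (last char: 'a')
  sorted[10] = onLYZ$transmissi  (last char: 'i')
  sorted[11] = ransmissionLYZ$t  (last char: 't')
  sorted[12] = sionLYZ$transmis  (last char: 's')
  sorted[13] = smissionLYZ$tran  (last char: 'n')
  sorted[14] = ssionLYZ$transmi  (last char: 'i')
  sorted[15] = transmissionLYZ$  (last char: '$')
Last column: ZnLYrsmsoaitsni$
Original string S is at sorted index 15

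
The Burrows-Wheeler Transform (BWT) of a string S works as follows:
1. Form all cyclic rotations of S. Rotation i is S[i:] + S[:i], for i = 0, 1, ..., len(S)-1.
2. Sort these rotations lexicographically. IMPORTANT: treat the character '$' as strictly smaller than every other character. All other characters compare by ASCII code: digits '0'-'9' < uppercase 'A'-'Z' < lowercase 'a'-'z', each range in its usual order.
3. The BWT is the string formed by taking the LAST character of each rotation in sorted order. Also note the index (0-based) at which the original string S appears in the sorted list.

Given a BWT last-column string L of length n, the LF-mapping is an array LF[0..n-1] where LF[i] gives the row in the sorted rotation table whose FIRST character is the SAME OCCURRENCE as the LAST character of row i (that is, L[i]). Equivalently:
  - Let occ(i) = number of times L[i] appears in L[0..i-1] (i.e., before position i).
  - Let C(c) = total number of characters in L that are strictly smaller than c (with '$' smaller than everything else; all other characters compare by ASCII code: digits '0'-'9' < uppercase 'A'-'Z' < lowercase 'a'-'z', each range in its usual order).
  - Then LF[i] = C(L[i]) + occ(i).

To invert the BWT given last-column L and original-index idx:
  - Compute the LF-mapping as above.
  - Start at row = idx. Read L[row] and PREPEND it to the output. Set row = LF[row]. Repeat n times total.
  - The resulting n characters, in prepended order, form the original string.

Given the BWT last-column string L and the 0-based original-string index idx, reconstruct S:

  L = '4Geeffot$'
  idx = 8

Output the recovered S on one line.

Answer: toffeeG4$

Derivation:
LF mapping: 1 2 3 4 5 6 7 8 0
Walk LF starting at row 8, prepending L[row]:
  step 1: row=8, L[8]='$', prepend. Next row=LF[8]=0
  step 2: row=0, L[0]='4', prepend. Next row=LF[0]=1
  step 3: row=1, L[1]='G', prepend. Next row=LF[1]=2
  step 4: row=2, L[2]='e', prepend. Next row=LF[2]=3
  step 5: row=3, L[3]='e', prepend. Next row=LF[3]=4
  step 6: row=4, L[4]='f', prepend. Next row=LF[4]=5
  step 7: row=5, L[5]='f', prepend. Next row=LF[5]=6
  step 8: row=6, L[6]='o', prepend. Next row=LF[6]=7
  step 9: row=7, L[7]='t', prepend. Next row=LF[7]=8
Reversed output: toffeeG4$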